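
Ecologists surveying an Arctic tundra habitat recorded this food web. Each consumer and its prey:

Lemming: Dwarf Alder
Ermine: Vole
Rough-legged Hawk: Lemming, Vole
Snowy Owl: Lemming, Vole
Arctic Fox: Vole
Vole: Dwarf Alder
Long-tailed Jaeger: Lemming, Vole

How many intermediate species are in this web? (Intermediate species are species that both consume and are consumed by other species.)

Intermediate species (has both prey and predators): Lemming, Vole.
Count: 2.

2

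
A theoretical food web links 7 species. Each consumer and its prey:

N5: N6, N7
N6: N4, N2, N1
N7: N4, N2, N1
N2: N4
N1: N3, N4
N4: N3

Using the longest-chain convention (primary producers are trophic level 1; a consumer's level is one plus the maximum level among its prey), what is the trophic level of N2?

Trophic level 3

N3 is a producer → level 1.
N4 eats N3 → level 2.
N2 eats N4 → level 3.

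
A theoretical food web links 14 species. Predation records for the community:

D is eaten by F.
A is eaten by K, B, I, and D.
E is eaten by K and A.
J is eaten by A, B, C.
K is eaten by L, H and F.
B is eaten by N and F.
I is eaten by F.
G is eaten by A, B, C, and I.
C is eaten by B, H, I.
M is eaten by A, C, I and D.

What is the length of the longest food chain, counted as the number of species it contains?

One longest chain: M → A → K → L.
It has 4 species and 3 links.

4 species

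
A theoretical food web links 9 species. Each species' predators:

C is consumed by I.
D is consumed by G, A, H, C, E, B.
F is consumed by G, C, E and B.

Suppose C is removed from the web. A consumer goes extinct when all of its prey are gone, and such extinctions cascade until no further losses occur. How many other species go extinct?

1

Remove C.
Round 1: I (all prey gone) → extinct.
No further losses. Total secondary extinctions: 1.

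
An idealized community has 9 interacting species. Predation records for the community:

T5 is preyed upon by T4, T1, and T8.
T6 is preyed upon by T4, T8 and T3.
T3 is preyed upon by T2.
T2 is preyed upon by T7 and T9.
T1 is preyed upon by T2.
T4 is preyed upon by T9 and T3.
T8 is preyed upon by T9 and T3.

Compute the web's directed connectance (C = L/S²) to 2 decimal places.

C = 0.17

The web has S = 9 species and L = 14 feeding links.
C = L / S² = 14 / 81 = 0.1728 ≈ 0.17.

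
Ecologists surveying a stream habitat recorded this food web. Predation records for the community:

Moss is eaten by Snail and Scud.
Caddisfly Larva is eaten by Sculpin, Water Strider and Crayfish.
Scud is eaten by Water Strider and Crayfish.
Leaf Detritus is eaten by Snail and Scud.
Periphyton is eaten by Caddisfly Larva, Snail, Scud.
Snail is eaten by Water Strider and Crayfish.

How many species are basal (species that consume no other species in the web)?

3

Basal species (no prey listed): Moss, Leaf Detritus, Periphyton.
Count: 3.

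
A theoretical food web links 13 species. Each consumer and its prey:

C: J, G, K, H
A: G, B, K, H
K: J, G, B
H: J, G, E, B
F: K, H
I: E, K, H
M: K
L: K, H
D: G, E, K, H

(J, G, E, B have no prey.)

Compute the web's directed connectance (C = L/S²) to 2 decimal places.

The web has S = 13 species and L = 27 feeding links.
C = L / S² = 27 / 169 = 0.1598 ≈ 0.16.

C = 0.16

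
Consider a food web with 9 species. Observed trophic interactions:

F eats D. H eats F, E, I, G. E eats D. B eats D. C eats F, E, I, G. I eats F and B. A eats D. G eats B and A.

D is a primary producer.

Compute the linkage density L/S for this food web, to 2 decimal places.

There are L = 16 links among S = 9 species.
L/S = 16/9 = 1.7778 ≈ 1.78.

L/S = 1.78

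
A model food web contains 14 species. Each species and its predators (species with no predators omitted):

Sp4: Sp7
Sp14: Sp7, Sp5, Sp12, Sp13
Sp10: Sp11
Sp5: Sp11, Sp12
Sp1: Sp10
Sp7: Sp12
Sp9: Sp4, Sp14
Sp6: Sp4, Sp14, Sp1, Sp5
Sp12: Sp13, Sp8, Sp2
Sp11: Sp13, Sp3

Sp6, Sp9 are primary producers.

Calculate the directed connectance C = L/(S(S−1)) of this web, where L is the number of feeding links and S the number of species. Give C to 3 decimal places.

C = 0.115

The web has S = 14 species and L = 21 feeding links.
C = L / (S(S−1)) = 21 / 182 = 0.1154 ≈ 0.115.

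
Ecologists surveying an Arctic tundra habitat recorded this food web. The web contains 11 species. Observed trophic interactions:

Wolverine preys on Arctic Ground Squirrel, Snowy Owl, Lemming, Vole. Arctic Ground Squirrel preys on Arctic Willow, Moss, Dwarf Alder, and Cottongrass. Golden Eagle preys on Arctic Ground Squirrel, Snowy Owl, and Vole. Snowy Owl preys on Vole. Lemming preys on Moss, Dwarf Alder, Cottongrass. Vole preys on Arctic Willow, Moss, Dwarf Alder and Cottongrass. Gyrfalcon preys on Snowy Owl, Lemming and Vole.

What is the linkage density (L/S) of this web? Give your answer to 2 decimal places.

L/S = 2.00

There are L = 22 links among S = 11 species.
L/S = 22/11 = 2.0000 ≈ 2.00.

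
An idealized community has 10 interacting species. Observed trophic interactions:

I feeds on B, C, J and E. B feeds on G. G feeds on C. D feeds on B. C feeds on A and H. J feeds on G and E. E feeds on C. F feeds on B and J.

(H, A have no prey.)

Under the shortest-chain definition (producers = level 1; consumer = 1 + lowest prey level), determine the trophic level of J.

Trophic level 4

H is a producer → level 1.
C eats H → level 2.
G eats C → level 3.
J eats G → level 4.
No prey of J is below level 3, so 4 is the minimum.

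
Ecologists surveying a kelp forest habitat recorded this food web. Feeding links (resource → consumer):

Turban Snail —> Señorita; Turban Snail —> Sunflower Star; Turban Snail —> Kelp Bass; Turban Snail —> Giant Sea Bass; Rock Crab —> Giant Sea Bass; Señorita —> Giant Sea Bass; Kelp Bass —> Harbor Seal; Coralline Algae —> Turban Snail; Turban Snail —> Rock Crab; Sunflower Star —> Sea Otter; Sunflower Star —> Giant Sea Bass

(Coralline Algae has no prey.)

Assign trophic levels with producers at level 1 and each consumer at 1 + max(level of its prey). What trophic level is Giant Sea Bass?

Coralline Algae is a producer → level 1.
Turban Snail eats Coralline Algae → level 2.
Rock Crab eats Turban Snail → level 3.
Giant Sea Bass eats Rock Crab (level 3); other prey at levels: Turban Snail 2, Señorita 3, Sunflower Star 3 → level 4.

Trophic level 4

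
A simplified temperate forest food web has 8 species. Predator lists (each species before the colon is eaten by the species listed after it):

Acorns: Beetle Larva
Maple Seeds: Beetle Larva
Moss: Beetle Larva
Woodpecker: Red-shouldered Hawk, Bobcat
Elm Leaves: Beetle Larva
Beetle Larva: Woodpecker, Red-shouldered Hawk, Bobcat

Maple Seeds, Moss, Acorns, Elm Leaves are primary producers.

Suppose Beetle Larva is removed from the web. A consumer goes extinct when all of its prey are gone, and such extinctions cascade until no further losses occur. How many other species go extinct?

3

Remove Beetle Larva.
Round 1: Woodpecker (all prey gone) → extinct.
Round 2: Red-shouldered Hawk (all prey gone), Bobcat (all prey gone) → extinct.
No further losses. Total secondary extinctions: 3.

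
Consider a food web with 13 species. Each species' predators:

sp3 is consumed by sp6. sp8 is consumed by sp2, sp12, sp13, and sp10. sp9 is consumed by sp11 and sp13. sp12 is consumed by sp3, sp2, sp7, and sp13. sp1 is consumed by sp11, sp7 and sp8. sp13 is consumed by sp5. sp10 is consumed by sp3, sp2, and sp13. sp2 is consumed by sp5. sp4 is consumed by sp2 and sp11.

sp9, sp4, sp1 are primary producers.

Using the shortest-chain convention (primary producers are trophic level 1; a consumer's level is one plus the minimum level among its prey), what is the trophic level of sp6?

sp1 is a producer → level 1.
sp8 eats sp1 → level 2.
sp10 eats sp8 → level 3.
sp3 eats sp10 → level 4.
sp6 eats sp3 → level 5.
No prey of sp6 is below level 4, so 5 is the minimum.

Trophic level 5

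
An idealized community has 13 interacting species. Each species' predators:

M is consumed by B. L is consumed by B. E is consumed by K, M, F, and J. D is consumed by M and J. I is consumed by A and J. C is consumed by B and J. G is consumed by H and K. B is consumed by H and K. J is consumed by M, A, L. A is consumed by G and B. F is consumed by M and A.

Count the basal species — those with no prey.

Basal species (no prey listed): I, C, E, D.
Count: 4.

4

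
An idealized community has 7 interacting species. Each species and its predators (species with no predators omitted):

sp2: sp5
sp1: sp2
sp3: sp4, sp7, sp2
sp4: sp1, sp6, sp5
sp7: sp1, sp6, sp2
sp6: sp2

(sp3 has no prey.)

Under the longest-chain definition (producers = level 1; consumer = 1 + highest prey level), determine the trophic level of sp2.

Trophic level 4

sp3 is a producer → level 1.
sp4 eats sp3 → level 2.
sp1 eats sp4 (level 2); other prey at levels: sp7 2 → level 3.
sp2 eats sp1 (level 3); other prey at levels: sp3 1, sp7 2, sp6 3 → level 4.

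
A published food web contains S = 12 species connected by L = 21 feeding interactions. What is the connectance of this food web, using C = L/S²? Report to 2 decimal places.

C = 0.15

The web has S = 12 species and L = 21 feeding links.
C = L / S² = 21 / 144 = 0.1458 ≈ 0.15.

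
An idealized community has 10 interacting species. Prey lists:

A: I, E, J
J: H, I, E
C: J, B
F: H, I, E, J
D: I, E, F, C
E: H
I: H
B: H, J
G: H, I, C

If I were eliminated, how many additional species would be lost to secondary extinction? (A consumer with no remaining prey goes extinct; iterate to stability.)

0

Remove I.
Every predator of it retains at least one other prey: J still has H, E; F still has H, E, J; A still has E, J; G still has H, C; D still has E, F, C.
No consumer loses all prey, so no secondary extinctions occur.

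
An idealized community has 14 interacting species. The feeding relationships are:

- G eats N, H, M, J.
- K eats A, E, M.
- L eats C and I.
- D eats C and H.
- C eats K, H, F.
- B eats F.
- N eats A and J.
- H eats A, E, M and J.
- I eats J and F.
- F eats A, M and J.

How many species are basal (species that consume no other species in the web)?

4

Basal species (no prey listed): A, E, M, J.
Count: 4.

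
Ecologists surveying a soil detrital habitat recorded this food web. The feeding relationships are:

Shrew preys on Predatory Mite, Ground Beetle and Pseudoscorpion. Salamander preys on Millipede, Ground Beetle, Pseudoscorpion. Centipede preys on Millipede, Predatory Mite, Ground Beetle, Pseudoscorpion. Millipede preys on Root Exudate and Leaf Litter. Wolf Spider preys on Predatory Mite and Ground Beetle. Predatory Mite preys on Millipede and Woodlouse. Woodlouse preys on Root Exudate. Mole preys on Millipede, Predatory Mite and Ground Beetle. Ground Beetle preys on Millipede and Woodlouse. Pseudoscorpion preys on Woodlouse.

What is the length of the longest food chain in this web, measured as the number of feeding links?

One longest chain: Leaf Litter → Millipede → Ground Beetle → Wolf Spider.
It has 4 species and 3 links.

3 links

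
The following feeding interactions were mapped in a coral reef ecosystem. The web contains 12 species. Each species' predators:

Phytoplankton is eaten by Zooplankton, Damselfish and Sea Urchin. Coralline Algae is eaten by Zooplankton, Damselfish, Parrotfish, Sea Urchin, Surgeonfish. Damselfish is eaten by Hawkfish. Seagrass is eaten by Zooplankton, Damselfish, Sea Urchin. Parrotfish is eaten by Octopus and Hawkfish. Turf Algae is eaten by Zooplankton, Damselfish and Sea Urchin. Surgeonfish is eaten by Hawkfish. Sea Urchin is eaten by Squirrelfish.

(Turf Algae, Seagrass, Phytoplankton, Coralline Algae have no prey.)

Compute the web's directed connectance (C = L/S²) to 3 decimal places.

The web has S = 12 species and L = 19 feeding links.
C = L / S² = 19 / 144 = 0.1319 ≈ 0.132.

C = 0.132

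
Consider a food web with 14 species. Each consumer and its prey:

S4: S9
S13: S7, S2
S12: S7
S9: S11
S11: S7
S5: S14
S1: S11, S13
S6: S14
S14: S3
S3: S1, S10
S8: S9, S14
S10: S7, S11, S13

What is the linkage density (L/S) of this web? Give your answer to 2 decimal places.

There are L = 18 links among S = 14 species.
L/S = 18/14 = 1.2857 ≈ 1.29.

L/S = 1.29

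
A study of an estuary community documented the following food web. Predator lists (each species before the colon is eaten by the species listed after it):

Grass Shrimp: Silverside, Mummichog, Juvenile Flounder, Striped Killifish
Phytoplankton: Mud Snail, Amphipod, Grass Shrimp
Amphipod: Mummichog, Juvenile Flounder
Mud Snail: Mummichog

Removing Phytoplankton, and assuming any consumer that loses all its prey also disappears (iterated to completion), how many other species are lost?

Remove Phytoplankton.
Round 1: Mud Snail (all prey gone), Amphipod (all prey gone), Grass Shrimp (all prey gone) → extinct.
Round 2: Silverside (all prey gone), Mummichog (all prey gone), Juvenile Flounder (all prey gone), Striped Killifish (all prey gone) → extinct.
No further losses. Total secondary extinctions: 7.

7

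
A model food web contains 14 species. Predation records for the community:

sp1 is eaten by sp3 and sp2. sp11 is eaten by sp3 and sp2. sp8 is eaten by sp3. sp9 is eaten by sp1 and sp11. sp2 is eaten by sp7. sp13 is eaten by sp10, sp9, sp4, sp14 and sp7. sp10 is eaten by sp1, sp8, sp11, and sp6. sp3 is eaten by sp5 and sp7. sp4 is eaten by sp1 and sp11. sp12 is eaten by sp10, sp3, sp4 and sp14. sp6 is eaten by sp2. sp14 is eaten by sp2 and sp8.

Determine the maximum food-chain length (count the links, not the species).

One longest chain: sp13 → sp9 → sp1 → sp3 → sp5.
It has 5 species and 4 links.

4 links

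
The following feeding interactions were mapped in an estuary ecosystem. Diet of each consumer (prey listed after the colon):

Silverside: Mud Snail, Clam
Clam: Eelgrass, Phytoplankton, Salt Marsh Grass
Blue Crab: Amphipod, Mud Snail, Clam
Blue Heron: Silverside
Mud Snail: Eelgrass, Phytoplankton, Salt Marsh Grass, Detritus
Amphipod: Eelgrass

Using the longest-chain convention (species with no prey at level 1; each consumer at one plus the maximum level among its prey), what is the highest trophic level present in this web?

Basal resources (level 1): Eelgrass, Phytoplankton, Salt Marsh Grass, Detritus.
Eelgrass → Mud Snail → Silverside → Blue Heron gives Blue Heron level 4.
No species has a prey at level 4, so no species reaches level 5.

4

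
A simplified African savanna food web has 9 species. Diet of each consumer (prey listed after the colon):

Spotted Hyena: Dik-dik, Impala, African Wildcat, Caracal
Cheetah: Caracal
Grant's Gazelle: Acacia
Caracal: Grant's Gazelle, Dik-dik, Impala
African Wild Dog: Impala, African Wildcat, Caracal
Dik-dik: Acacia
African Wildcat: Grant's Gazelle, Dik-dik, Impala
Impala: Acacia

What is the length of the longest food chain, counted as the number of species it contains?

4 species

One longest chain: Acacia → Grant's Gazelle → African Wildcat → Spotted Hyena.
It has 4 species and 3 links.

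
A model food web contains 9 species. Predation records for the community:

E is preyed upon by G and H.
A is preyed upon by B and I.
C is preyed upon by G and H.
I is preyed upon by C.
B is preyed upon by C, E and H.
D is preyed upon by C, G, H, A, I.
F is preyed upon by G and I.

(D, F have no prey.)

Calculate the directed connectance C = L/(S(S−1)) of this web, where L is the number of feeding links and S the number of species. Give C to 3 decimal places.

The web has S = 9 species and L = 17 feeding links.
C = L / (S(S−1)) = 17 / 72 = 0.2361 ≈ 0.236.

C = 0.236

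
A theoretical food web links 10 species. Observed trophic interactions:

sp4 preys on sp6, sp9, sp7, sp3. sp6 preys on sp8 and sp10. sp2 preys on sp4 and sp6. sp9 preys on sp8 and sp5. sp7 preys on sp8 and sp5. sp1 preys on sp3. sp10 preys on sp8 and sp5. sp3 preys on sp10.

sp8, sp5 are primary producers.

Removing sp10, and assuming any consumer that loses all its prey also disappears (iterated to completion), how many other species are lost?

Remove sp10.
Round 1: sp3 (all prey gone) → extinct.
Round 2: sp1 (all prey gone) → extinct.
No further losses. Total secondary extinctions: 2.

2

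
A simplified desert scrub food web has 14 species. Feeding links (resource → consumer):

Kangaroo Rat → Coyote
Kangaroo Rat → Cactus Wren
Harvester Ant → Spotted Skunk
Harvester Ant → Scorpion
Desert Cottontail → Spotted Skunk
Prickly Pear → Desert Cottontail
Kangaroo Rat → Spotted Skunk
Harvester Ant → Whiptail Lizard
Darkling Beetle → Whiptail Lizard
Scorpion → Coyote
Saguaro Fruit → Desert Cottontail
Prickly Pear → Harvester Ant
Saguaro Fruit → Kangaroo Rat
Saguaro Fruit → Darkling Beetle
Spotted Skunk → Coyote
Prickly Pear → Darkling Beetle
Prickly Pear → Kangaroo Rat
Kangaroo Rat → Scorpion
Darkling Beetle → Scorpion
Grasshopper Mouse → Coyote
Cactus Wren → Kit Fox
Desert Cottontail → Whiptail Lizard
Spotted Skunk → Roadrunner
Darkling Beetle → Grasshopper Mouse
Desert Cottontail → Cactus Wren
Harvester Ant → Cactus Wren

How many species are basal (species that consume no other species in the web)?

Basal species (no prey listed): Prickly Pear, Saguaro Fruit.
Count: 2.

2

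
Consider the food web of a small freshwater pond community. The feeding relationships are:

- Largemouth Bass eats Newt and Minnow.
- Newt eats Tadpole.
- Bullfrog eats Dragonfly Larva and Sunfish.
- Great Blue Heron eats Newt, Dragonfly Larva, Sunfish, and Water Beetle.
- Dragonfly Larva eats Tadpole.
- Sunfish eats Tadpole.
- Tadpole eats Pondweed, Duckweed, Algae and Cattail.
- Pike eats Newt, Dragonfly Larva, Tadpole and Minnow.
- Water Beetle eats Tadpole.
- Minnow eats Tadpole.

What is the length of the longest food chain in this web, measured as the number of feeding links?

One longest chain: Cattail → Tadpole → Sunfish → Bullfrog.
It has 4 species and 3 links.

3 links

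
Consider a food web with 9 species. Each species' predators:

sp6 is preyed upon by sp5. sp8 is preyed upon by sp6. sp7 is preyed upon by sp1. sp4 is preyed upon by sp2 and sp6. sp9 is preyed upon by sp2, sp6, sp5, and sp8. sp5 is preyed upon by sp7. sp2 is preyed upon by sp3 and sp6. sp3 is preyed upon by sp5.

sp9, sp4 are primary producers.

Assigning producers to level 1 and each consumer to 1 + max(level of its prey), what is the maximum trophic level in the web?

Producers (level 1): sp9, sp4.
sp9 → sp2 → sp6 → sp5 → sp7 → sp1 gives sp1 level 6.
No species has a prey at level 6, so no species reaches level 7.

6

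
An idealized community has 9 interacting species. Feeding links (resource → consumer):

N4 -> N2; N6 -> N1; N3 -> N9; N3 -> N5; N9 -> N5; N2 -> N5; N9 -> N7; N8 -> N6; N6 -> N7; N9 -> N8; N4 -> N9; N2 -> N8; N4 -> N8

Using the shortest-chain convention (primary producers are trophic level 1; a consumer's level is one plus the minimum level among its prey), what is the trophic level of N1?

N4 is a producer → level 1.
N8 eats N4 → level 2.
N6 eats N8 → level 3.
N1 eats N6 → level 4.
No prey of N1 is below level 3, so 4 is the minimum.

Trophic level 4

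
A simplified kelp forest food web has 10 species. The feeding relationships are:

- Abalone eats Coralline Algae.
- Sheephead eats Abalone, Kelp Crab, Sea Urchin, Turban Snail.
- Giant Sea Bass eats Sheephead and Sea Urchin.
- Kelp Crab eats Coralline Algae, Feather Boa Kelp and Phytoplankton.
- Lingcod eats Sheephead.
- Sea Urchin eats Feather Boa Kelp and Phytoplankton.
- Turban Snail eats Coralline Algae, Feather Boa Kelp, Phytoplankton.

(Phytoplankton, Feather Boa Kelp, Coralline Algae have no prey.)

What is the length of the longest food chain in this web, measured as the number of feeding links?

3 links

One longest chain: Phytoplankton → Kelp Crab → Sheephead → Lingcod.
It has 4 species and 3 links.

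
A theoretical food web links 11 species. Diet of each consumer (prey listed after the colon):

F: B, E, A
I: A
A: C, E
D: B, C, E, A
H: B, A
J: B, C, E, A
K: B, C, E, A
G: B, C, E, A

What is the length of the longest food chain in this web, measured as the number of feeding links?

One longest chain: C → A → F.
It has 3 species and 2 links.

2 links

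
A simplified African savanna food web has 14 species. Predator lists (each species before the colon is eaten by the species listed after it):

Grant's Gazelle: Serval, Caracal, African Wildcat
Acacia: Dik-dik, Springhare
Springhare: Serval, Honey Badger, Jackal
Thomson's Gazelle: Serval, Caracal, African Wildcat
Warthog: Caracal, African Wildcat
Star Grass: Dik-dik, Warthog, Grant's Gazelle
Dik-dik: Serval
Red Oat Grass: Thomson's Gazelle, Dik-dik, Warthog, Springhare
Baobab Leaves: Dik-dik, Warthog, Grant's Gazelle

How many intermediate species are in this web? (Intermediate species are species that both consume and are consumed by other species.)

Intermediate species (has both prey and predators): Thomson's Gazelle, Dik-dik, Warthog, Grant's Gazelle, Springhare.
Count: 5.

5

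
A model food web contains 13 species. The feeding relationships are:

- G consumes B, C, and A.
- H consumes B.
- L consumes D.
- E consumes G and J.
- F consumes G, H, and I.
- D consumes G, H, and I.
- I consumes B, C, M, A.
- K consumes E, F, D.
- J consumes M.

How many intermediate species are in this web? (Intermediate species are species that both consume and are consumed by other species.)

Intermediate species (has both prey and predators): I, H, J, G, D, E, F.
Count: 7.

7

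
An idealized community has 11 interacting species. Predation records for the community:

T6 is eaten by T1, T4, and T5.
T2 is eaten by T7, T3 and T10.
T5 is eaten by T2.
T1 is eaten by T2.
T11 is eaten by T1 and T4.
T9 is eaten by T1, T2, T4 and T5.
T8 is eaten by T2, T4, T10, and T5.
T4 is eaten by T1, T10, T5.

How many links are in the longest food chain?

4 links

One longest chain: T8 → T4 → T5 → T2 → T10.
It has 5 species and 4 links.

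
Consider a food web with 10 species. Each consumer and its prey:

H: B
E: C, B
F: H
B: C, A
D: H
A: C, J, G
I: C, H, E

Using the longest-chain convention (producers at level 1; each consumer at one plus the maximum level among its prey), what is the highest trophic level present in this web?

Producers (level 1): C, J, G.
C → A → B → H → I gives I level 5.
No species has a prey at level 5, so no species reaches level 6.

5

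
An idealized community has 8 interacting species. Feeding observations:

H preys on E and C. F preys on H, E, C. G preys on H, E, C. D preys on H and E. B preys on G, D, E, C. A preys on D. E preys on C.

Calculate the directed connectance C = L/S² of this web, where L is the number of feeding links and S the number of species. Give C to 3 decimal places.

The web has S = 8 species and L = 16 feeding links.
C = L / S² = 16 / 64 = 0.2500 ≈ 0.250.

C = 0.250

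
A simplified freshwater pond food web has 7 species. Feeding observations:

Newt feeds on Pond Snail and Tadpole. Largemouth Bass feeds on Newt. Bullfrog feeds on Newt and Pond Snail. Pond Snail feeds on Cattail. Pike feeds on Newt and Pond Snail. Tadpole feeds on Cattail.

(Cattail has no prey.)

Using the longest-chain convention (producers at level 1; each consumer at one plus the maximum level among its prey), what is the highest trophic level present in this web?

Producers (level 1): Cattail.
Cattail → Tadpole → Newt → Bullfrog gives Bullfrog level 4.
No species has a prey at level 4, so no species reaches level 5.

4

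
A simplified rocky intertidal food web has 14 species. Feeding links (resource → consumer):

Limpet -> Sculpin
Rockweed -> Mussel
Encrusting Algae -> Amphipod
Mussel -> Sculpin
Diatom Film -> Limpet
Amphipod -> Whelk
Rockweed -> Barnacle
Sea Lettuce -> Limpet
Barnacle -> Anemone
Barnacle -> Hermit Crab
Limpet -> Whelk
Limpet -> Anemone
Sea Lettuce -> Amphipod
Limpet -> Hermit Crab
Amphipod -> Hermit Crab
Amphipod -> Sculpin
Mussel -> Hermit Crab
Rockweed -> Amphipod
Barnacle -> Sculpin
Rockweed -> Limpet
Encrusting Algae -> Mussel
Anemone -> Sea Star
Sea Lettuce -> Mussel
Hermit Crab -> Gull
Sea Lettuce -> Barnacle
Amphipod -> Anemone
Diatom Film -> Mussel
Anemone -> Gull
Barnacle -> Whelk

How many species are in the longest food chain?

4 species

One longest chain: Encrusting Algae → Amphipod → Anemone → Sea Star.
It has 4 species and 3 links.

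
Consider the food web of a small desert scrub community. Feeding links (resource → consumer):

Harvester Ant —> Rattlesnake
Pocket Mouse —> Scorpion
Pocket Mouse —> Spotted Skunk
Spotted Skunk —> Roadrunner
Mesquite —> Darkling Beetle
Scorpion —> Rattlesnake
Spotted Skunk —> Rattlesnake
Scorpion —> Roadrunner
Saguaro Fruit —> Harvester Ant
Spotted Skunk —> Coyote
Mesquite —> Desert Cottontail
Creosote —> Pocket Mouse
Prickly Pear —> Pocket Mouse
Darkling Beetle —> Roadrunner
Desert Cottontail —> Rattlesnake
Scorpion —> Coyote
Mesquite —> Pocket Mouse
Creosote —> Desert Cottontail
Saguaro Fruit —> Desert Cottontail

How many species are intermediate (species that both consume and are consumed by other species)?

Intermediate species (has both prey and predators): Harvester Ant, Desert Cottontail, Pocket Mouse, Darkling Beetle, Spotted Skunk, Scorpion.
Count: 6.

6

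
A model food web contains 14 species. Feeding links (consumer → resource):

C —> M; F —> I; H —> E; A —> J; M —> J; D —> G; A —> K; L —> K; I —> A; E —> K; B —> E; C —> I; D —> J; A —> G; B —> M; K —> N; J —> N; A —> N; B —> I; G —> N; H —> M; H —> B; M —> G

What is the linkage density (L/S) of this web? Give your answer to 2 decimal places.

There are L = 23 links among S = 14 species.
L/S = 23/14 = 1.6429 ≈ 1.64.

L/S = 1.64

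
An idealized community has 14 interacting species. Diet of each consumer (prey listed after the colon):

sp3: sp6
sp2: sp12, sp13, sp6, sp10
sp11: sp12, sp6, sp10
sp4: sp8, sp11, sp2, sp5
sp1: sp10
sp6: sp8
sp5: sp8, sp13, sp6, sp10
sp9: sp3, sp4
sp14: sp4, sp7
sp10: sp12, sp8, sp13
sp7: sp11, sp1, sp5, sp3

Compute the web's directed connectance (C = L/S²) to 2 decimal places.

The web has S = 14 species and L = 29 feeding links.
C = L / S² = 29 / 196 = 0.1480 ≈ 0.15.

C = 0.15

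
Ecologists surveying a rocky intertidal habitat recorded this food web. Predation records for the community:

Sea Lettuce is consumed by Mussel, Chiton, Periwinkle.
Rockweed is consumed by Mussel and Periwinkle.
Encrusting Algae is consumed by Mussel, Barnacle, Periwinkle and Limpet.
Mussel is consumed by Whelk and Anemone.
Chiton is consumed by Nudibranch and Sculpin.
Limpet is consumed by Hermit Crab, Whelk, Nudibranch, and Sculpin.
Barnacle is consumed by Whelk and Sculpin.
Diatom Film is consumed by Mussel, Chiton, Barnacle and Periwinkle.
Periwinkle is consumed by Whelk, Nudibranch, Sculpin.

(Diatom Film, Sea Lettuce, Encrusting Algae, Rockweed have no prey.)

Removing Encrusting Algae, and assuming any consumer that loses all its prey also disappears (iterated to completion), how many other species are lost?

2

Remove Encrusting Algae.
Round 1: Limpet (all prey gone) → extinct.
Round 2: Hermit Crab (all prey gone) → extinct.
No further losses. Total secondary extinctions: 2.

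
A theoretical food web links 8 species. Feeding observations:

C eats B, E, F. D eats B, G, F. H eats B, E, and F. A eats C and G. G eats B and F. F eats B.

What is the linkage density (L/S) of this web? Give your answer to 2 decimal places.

There are L = 14 links among S = 8 species.
L/S = 14/8 = 1.7500 ≈ 1.75.

L/S = 1.75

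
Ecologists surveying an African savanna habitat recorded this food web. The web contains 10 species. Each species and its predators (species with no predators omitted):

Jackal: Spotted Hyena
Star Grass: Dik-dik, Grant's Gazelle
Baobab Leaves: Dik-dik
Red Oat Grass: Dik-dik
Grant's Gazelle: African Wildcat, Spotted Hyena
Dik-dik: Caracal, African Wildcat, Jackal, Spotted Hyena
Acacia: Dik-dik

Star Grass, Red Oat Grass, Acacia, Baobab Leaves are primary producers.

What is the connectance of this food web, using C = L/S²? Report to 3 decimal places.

C = 0.120

The web has S = 10 species and L = 12 feeding links.
C = L / S² = 12 / 100 = 0.1200 ≈ 0.120.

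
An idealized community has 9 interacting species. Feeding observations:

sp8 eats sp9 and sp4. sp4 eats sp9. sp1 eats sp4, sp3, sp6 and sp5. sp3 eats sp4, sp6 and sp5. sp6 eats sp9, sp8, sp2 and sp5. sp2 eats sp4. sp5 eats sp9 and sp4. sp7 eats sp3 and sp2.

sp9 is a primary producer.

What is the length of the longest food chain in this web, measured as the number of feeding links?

5 links

One longest chain: sp9 → sp4 → sp5 → sp6 → sp3 → sp1.
It has 6 species and 5 links.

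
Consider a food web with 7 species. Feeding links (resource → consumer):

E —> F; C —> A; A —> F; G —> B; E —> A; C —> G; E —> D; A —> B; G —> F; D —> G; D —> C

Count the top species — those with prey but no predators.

Top species (has prey, but nothing eats it): B, F.
Count: 2.

2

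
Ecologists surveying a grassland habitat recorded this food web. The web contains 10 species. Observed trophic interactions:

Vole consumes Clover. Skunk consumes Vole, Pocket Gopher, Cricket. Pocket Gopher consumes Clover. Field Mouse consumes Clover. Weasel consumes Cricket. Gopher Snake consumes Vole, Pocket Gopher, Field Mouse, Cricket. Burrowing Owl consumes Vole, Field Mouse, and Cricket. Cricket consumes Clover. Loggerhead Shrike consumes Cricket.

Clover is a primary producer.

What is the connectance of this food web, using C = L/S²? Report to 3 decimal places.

C = 0.160

The web has S = 10 species and L = 16 feeding links.
C = L / S² = 16 / 100 = 0.1600 ≈ 0.160.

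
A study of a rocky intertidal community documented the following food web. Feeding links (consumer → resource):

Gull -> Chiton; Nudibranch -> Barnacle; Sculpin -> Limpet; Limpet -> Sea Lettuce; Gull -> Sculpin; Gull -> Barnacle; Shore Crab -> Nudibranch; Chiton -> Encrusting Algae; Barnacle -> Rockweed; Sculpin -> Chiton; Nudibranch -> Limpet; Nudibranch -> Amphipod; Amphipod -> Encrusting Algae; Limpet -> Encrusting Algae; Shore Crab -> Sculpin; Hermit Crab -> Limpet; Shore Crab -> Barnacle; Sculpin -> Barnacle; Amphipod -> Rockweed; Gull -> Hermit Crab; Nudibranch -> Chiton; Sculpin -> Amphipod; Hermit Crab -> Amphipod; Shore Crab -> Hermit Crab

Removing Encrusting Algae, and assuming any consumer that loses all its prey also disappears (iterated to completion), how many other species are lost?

Remove Encrusting Algae.
Round 1: Chiton (all prey gone) → extinct.
No further losses. Total secondary extinctions: 1.

1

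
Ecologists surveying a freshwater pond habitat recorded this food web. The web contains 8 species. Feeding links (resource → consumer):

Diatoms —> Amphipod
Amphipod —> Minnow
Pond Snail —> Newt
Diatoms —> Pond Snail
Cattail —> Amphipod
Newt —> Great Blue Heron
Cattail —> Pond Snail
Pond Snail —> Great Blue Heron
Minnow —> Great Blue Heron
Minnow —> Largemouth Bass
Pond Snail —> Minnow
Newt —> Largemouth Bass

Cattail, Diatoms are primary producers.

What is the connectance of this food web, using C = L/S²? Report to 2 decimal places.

C = 0.19

The web has S = 8 species and L = 12 feeding links.
C = L / S² = 12 / 64 = 0.1875 ≈ 0.19.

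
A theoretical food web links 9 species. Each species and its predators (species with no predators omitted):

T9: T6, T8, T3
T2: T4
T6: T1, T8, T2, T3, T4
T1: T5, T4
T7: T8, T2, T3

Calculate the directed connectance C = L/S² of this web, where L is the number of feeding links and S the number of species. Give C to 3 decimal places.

C = 0.173

The web has S = 9 species and L = 14 feeding links.
C = L / S² = 14 / 81 = 0.1728 ≈ 0.173.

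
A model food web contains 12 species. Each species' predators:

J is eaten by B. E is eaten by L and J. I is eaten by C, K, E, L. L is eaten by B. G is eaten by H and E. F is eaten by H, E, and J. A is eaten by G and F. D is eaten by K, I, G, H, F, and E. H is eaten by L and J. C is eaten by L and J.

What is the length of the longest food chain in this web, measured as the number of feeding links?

One longest chain: D → I → C → J → B.
It has 5 species and 4 links.

4 links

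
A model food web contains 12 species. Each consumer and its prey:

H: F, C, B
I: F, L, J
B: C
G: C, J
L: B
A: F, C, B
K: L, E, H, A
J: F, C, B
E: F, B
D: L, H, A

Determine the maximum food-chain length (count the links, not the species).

One longest chain: C → B → J → G.
It has 4 species and 3 links.

3 links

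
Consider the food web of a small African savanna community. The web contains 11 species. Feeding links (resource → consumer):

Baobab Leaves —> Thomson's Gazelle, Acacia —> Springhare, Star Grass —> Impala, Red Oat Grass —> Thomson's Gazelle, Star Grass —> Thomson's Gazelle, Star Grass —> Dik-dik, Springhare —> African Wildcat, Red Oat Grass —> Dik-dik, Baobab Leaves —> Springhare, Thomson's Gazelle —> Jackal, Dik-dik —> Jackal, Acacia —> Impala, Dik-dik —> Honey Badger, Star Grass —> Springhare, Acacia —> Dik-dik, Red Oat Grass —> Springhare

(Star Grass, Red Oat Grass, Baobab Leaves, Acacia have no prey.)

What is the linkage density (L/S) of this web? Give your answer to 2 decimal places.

L/S = 1.45

There are L = 16 links among S = 11 species.
L/S = 16/11 = 1.4545 ≈ 1.45.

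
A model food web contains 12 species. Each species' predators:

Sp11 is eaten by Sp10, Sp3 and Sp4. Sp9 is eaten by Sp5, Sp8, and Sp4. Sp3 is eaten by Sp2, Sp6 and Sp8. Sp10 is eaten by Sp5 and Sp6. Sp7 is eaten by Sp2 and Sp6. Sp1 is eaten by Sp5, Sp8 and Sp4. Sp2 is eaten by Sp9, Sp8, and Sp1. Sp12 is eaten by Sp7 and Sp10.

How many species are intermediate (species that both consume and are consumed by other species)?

6

Intermediate species (has both prey and predators): Sp7, Sp10, Sp3, Sp2, Sp1, Sp9.
Count: 6.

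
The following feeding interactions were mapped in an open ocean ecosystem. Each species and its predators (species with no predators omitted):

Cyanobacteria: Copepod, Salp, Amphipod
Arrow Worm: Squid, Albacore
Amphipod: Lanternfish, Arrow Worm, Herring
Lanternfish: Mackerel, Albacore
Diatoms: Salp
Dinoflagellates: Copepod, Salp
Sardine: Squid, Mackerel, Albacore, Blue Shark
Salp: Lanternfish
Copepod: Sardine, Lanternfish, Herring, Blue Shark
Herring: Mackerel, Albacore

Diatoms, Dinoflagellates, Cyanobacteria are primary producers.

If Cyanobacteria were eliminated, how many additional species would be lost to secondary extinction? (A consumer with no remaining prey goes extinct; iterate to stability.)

2

Remove Cyanobacteria.
Round 1: Amphipod (all prey gone) → extinct.
Round 2: Arrow Worm (all prey gone) → extinct.
No further losses. Total secondary extinctions: 2.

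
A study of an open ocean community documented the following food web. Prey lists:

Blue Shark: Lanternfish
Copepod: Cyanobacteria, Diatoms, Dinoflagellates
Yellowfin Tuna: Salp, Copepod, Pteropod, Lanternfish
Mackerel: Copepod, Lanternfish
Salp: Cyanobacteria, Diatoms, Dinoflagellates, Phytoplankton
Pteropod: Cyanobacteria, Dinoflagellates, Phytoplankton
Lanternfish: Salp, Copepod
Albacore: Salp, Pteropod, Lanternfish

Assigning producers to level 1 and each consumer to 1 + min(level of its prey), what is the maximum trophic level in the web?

4

Producers (level 1): Cyanobacteria, Diatoms, Dinoflagellates, Phytoplankton.
Following each consumer down to its lowest-level prey: Cyanobacteria → Salp → Lanternfish → Blue Shark (levels 1 through 4).
All prey of Blue Shark (Lanternfish 3) are at level 3 or above, so Blue Shark is at level 1 + 3 = 4.
Every consumer has at least one prey at level 3 or below, so none exceeds level 4.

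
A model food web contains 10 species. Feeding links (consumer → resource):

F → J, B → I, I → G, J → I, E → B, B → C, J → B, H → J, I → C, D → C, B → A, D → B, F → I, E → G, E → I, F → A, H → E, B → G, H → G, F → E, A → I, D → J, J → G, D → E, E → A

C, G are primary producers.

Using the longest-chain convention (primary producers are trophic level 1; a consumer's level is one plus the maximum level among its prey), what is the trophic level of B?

C is a producer → level 1.
I eats C (level 1); other prey at levels: G 1 → level 2.
A eats I → level 3.
B eats A (level 3); other prey at levels: C 1, G 1, I 2 → level 4.

Trophic level 4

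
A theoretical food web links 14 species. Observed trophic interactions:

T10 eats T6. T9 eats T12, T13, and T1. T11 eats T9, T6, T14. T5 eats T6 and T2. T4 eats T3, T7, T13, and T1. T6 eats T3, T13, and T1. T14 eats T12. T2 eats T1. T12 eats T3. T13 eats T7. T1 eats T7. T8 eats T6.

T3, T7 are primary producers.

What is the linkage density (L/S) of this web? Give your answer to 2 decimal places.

L/S = 1.57

There are L = 22 links among S = 14 species.
L/S = 22/14 = 1.5714 ≈ 1.57.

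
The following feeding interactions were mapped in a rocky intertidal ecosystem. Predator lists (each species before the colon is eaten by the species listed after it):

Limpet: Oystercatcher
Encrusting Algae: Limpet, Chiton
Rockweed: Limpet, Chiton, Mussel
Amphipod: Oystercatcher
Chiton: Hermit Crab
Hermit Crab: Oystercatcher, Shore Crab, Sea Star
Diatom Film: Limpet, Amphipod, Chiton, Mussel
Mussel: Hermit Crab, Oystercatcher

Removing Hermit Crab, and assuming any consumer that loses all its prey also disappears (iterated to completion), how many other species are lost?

2

Remove Hermit Crab.
Round 1: Shore Crab (all prey gone), Sea Star (all prey gone) → extinct.
No further losses. Total secondary extinctions: 2.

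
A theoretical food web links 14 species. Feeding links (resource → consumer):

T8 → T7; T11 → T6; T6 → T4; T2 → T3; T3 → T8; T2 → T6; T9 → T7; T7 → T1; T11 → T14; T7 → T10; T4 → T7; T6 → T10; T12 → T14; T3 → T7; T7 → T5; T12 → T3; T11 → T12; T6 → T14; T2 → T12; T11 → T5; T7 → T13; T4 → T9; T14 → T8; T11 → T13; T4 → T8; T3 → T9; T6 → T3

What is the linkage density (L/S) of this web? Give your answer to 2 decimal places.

There are L = 27 links among S = 14 species.
L/S = 27/14 = 1.9286 ≈ 1.93.

L/S = 1.93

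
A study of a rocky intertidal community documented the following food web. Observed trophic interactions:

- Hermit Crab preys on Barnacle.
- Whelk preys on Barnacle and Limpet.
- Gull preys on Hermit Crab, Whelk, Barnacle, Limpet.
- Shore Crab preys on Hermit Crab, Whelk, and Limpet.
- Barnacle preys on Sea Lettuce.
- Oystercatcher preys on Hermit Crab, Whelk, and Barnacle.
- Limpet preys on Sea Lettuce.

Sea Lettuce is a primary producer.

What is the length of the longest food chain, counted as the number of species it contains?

4 species

One longest chain: Sea Lettuce → Barnacle → Hermit Crab → Shore Crab.
It has 4 species and 3 links.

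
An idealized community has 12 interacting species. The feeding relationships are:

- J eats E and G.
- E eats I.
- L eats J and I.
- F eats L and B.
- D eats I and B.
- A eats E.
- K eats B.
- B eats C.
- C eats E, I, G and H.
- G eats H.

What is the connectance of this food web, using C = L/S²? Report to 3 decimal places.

The web has S = 12 species and L = 17 feeding links.
C = L / S² = 17 / 144 = 0.1181 ≈ 0.118.

C = 0.118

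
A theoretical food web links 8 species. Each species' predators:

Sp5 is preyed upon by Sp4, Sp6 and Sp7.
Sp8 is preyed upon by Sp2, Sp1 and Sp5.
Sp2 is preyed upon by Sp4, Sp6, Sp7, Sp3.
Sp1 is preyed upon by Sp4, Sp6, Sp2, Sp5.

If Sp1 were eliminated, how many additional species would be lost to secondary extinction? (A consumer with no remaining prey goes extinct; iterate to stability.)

0

Remove Sp1.
Every predator of it retains at least one other prey: Sp5 still has Sp8; Sp2 still has Sp8; Sp6 still has Sp5, Sp2; Sp4 still has Sp5, Sp2.
No consumer loses all prey, so no secondary extinctions occur.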